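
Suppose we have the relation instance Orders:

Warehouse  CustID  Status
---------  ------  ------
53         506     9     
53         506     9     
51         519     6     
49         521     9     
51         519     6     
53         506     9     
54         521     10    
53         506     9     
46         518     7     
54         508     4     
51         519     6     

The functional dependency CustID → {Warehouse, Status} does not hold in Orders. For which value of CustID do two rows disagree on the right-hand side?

521

CustID=506: 4 rows → {Warehouse,Status} = (53, 9), (53, 9), (53, 9), (53, 9) ✓
CustID=519: 3 rows → {Warehouse,Status} = (51, 6), (51, 6), (51, 6) ✓
CustID=521: 2 rows → {Warehouse,Status} takes values {(49, 9), (54, 10)} — violation
CustID=518: 1 row → {Warehouse,Status} = (46, 7) ✓
CustID=508: 1 row → {Warehouse,Status} = (54, 4) ✓
The only CustID value with inconsistent RHS is CustID=521.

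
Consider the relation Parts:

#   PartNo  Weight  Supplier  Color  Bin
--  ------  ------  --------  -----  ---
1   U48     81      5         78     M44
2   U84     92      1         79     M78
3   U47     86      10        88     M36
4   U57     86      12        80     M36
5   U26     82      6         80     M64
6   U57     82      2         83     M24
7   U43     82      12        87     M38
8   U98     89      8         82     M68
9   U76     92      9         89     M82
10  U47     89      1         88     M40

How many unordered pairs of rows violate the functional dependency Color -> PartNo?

Color=88: all 2 rows agree on PartNo — 0 pairs.
Color=80: violating pairs (4,5) — 1 pair.

1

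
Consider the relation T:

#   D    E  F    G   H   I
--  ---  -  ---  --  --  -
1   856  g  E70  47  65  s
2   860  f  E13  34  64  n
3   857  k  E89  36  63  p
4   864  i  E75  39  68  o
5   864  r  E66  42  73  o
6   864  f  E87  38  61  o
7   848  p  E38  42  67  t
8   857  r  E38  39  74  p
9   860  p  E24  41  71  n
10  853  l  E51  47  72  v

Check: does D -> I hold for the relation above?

Yes

D=856: row 1 → I = s ✓
D=860: rows 2, 9 → I = n, n ✓
D=857: rows 3, 8 → I = p, p ✓
D=864: rows 4, 5, 6 → I = o, o, o ✓
D=848: row 7 → I = t ✓
D=853: row 10 → I = v ✓
Every D value is associated with a single I value, so D -> I holds.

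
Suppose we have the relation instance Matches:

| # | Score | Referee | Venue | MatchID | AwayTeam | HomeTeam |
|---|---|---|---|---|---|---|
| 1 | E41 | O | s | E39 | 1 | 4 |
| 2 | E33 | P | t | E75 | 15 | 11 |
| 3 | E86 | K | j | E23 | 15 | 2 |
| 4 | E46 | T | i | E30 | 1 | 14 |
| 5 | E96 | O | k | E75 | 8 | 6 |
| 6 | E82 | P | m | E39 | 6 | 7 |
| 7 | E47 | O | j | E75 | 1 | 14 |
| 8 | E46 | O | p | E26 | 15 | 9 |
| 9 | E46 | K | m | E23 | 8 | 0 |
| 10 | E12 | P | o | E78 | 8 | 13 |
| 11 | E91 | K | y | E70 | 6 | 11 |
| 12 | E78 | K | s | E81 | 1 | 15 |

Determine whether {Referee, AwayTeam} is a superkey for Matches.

No

Rows 1 and 7 have the same {Referee, AwayTeam} value (Referee=O, AwayTeam=1) but are distinct tuples, so {Referee, AwayTeam} does not determine every attribute — not a superkey.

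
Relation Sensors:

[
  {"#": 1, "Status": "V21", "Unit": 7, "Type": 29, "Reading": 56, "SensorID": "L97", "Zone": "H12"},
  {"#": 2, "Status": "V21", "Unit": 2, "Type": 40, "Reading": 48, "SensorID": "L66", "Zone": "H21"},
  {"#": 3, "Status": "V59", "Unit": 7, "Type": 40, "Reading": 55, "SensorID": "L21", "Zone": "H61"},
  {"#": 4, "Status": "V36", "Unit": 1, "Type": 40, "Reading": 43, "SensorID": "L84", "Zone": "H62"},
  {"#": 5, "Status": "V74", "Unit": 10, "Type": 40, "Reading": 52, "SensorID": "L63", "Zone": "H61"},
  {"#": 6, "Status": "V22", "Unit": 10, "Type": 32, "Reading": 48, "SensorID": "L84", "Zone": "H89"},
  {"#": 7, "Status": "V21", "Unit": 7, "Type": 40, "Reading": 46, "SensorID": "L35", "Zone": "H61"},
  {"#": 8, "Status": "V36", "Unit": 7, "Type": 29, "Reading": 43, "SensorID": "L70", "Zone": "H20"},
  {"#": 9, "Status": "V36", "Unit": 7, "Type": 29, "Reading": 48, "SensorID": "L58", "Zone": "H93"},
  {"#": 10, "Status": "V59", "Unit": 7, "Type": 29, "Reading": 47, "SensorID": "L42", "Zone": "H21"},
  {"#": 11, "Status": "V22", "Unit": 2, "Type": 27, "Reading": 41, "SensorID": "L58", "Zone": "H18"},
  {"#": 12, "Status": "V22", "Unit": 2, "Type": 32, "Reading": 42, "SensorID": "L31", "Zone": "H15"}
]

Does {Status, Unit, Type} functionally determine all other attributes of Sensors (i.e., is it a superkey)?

Rows 8 and 9 have the same {Status, Unit, Type} value (Status=V36, Unit=7, Type=29) but are distinct tuples, so {Status, Unit, Type} does not determine every attribute — not a superkey.

No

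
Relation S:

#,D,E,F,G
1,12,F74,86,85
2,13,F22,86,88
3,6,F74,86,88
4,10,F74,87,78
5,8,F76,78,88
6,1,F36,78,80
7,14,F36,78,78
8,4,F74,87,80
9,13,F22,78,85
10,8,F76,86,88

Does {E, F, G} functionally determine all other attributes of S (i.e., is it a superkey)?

All 10 rows have distinct {E, F, G} values, so {E, F, G} → (all attributes) holds and {E, F, G} is a superkey.

Yes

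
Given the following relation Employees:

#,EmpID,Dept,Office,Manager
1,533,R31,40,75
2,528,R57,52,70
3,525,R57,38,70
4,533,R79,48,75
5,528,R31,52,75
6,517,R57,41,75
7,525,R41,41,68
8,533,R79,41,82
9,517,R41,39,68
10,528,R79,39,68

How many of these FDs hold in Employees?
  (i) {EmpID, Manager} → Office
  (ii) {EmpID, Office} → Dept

(i) {EmpID, Manager} → Office: (EmpID=533, Manager=75): rows 1, 4 → Office takes values {40, 48} — violation — fails.
(ii) {EmpID, Office} → Dept: (EmpID=528, Office=52): rows 2, 5 → Dept takes values {R57, R31} — violation — fails.
None of the 2 dependencies hold.

0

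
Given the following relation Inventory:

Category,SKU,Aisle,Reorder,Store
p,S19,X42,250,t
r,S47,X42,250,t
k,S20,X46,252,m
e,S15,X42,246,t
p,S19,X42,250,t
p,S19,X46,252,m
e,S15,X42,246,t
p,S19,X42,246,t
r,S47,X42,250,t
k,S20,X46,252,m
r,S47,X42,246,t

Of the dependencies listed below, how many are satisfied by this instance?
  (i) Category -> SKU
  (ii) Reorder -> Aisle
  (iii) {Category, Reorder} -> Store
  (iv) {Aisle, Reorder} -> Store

4

(i) Category -> SKU: every LHS value maps to a single RHS value — holds.
(ii) Reorder -> Aisle: every LHS value maps to a single RHS value — holds.
(iii) {Category, Reorder} -> Store: every LHS value maps to a single RHS value — holds.
(iv) {Aisle, Reorder} -> Store: every LHS value maps to a single RHS value — holds.
4 of the 4 dependencies hold.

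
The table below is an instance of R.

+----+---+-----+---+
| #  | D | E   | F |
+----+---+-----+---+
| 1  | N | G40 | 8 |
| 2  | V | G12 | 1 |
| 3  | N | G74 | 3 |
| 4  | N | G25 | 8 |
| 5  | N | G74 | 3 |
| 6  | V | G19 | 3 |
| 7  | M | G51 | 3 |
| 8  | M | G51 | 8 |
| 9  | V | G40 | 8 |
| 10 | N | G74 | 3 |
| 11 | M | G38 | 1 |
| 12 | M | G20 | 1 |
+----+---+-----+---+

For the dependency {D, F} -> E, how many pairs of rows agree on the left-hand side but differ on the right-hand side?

(D=N, F=8): violating pairs (1,4) — 1 pair.
(D=N, F=3): all 3 rows agree on E — 0 pairs.
(D=M, F=1): violating pairs (11,12) — 1 pair.

2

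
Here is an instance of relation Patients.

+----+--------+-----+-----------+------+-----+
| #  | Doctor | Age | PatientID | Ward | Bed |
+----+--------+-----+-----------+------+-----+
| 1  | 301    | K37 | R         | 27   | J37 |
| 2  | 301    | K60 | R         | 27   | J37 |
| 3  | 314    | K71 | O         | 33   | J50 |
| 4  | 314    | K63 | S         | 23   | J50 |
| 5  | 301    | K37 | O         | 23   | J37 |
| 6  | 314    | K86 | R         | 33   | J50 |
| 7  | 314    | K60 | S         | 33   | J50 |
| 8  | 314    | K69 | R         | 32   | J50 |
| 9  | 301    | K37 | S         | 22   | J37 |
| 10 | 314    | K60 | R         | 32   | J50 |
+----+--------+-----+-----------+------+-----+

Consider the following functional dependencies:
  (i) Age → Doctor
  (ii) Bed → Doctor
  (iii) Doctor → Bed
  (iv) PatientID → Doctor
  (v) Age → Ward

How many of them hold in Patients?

2

(i) Age → Doctor: Age=K60: rows 2, 7, 10 → Doctor takes values {301, 314} — violation — fails.
(ii) Bed → Doctor: every LHS value maps to a single RHS value — holds.
(iii) Doctor → Bed: every LHS value maps to a single RHS value — holds.
(iv) PatientID → Doctor: PatientID=R: rows 1, 2, 6, 8, 10 → Doctor takes values {301, 314} — violation; PatientID=O: rows 3, 5 → Doctor takes values {314, 301} — violation; PatientID=S: rows 4, 7, 9 → Doctor takes values {314, 301} — violation — fails.
(v) Age → Ward: Age=K37: rows 1, 5, 9 → Ward takes values {27, 23, 22} — violation; Age=K60: rows 2, 7, 10 → Ward takes values {27, 33, 32} — violation — fails.
2 of the 5 dependencies hold.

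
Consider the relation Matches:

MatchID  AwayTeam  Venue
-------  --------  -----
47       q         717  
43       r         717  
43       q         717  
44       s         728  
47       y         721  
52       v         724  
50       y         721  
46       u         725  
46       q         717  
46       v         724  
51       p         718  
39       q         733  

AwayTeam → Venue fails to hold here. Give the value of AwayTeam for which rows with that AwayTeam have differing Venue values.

AwayTeam=q: 4 rows → Venue takes values {717, 733} — violation
AwayTeam=r: 1 row → Venue = 717 ✓
AwayTeam=s: 1 row → Venue = 728 ✓
AwayTeam=y: 2 rows → Venue = 721, 721 ✓
AwayTeam=v: 2 rows → Venue = 724, 724 ✓
AwayTeam=u: 1 row → Venue = 725 ✓
AwayTeam=p: 1 row → Venue = 718 ✓
The only AwayTeam value with inconsistent Venue is AwayTeam=q.

q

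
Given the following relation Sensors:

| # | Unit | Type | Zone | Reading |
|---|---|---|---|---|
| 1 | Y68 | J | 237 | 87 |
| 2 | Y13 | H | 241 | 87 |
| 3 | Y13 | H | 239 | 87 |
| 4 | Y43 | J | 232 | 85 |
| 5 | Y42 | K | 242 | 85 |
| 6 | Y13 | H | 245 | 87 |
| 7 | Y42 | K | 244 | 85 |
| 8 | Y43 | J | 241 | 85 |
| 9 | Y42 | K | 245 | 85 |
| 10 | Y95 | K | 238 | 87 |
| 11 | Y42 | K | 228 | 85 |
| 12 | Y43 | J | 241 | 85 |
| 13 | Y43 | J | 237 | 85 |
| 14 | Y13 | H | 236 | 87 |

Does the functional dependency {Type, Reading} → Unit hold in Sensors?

(Type=J, Reading=87): row 1 → Unit = Y68 ✓
(Type=H, Reading=87): rows 2, 3, 6, 14 → Unit = Y13, Y13, Y13, Y13 ✓
(Type=J, Reading=85): rows 4, 8, 12, 13 → Unit = Y43, Y43, Y43, Y43 ✓
(Type=K, Reading=85): rows 5, 7, 9, 11 → Unit = Y42, Y42, Y42, Y42 ✓
(Type=K, Reading=87): row 10 → Unit = Y95 ✓
Every {Type, Reading} value is associated with a single Unit value, so {Type, Reading} → Unit holds.

Yes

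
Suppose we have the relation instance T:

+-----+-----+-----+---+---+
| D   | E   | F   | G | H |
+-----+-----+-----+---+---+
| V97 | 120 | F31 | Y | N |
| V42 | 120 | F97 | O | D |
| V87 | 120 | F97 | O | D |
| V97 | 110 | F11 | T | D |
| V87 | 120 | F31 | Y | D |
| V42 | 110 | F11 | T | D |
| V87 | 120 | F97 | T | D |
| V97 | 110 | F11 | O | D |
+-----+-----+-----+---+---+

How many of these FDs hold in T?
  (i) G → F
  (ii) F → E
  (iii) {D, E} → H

2

(i) G → F: G=O: 3 rows → F takes values {F97, F11} — violation; G=T: 3 rows → F takes values {F11, F97} — violation — fails.
(ii) F → E: every LHS value maps to a single RHS value — holds.
(iii) {D, E} → H: every LHS value maps to a single RHS value — holds.
2 of the 3 dependencies hold.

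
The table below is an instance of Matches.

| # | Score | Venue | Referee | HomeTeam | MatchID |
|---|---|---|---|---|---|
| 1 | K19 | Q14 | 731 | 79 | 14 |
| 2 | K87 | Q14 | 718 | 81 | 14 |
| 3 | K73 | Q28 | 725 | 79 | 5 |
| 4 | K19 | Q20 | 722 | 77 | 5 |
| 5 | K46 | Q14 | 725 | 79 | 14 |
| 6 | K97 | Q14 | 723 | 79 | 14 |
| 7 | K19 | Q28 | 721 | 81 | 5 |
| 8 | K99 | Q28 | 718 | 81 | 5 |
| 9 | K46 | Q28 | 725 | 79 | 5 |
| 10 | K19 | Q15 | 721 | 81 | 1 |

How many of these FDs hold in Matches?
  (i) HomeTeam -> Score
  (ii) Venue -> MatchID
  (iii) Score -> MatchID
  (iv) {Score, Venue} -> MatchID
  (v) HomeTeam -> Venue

(i) HomeTeam -> Score: HomeTeam=79: rows 1, 3, 5, 6, 9 → Score takes values {K19, K73, K46, K97} — violation; HomeTeam=81: rows 2, 7, 8, 10 → Score takes values {K87, K19, K99} — violation — fails.
(ii) Venue -> MatchID: every LHS value maps to a single RHS value — holds.
(iii) Score -> MatchID: Score=K19: rows 1, 4, 7, 10 → MatchID takes values {14, 5, 1} — violation; Score=K46: rows 5, 9 → MatchID takes values {14, 5} — violation — fails.
(iv) {Score, Venue} -> MatchID: every LHS value maps to a single RHS value — holds.
(v) HomeTeam -> Venue: HomeTeam=79: rows 1, 3, 5, 6, 9 → Venue takes values {Q14, Q28} — violation; HomeTeam=81: rows 2, 7, 8, 10 → Venue takes values {Q14, Q28, Q15} — violation — fails.
2 of the 5 dependencies hold.

2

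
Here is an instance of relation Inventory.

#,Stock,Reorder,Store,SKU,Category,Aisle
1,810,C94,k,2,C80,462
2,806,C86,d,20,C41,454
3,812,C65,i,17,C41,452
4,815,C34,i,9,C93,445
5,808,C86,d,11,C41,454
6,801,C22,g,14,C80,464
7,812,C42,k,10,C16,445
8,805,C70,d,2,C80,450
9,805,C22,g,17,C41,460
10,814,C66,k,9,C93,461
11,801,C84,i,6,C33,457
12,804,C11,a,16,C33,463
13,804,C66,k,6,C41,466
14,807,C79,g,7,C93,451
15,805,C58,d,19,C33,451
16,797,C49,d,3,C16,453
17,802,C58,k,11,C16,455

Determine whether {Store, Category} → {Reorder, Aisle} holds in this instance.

No

(Store=k, Category=C80): row 1 → {Reorder,Aisle} = (C94, 462) ✓
(Store=d, Category=C41): rows 2, 5 → {Reorder,Aisle} = (C86, 454), (C86, 454) ✓
(Store=i, Category=C41): row 3 → {Reorder,Aisle} = (C65, 452) ✓
(Store=i, Category=C93): row 4 → {Reorder,Aisle} = (C34, 445) ✓
(Store=g, Category=C80): row 6 → {Reorder,Aisle} = (C22, 464) ✓
(Store=k, Category=C16): rows 7, 17 → {Reorder,Aisle} takes values {(C42, 445), (C58, 455)} — violation
(Store=d, Category=C80): row 8 → {Reorder,Aisle} = (C70, 450) ✓
(Store=g, Category=C41): row 9 → {Reorder,Aisle} = (C22, 460) ✓
(Store=k, Category=C93): row 10 → {Reorder,Aisle} = (C66, 461) ✓
(Store=i, Category=C33): row 11 → {Reorder,Aisle} = (C84, 457) ✓
(Store=a, Category=C33): row 12 → {Reorder,Aisle} = (C11, 463) ✓
(Store=k, Category=C41): row 13 → {Reorder,Aisle} = (C66, 466) ✓
(Store=g, Category=C93): row 14 → {Reorder,Aisle} = (C79, 451) ✓
(Store=d, Category=C33): row 15 → {Reorder,Aisle} = (C58, 451) ✓
(Store=d, Category=C16): row 16 → {Reorder,Aisle} = (C49, 453) ✓
Two rows agree on {Store, Category} but differ on {Reorder, Aisle}, so {Store, Category} → {Reorder, Aisle} does not hold.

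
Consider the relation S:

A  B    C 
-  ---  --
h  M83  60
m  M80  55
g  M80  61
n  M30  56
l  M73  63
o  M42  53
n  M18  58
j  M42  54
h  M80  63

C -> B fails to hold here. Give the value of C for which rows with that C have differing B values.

63

C=60: 1 row → B = M83 ✓
C=55: 1 row → B = M80 ✓
C=61: 1 row → B = M80 ✓
C=56: 1 row → B = M30 ✓
C=63: 2 rows → B takes values {M73, M80} — violation
C=53: 1 row → B = M42 ✓
C=58: 1 row → B = M18 ✓
C=54: 1 row → B = M42 ✓
The only C value with inconsistent B is C=63.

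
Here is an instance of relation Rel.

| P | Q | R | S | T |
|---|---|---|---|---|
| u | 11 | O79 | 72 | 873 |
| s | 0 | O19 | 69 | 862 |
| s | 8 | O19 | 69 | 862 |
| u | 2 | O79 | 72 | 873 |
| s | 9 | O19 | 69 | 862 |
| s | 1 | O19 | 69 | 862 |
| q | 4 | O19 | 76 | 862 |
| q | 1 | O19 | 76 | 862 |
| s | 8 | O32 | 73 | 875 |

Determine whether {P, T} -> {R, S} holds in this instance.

(P=u, T=873): 2 rows → {R,S} = (O79, 72), (O79, 72) ✓
(P=s, T=862): 4 rows → {R,S} = (O19, 69), (O19, 69), (O19, 69), (O19, 69) ✓
(P=q, T=862): 2 rows → {R,S} = (O19, 76), (O19, 76) ✓
(P=s, T=875): 1 row → {R,S} = (O32, 73) ✓
Every {P, T} value is associated with a single {R, S} value, so {P, T} -> {R, S} holds.

Yes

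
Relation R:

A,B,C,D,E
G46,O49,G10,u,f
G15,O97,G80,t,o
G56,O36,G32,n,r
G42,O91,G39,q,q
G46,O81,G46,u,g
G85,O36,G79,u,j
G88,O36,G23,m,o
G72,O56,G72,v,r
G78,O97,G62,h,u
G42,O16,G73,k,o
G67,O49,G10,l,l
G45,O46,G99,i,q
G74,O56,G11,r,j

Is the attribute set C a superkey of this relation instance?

Two distinct rows share C=G10, so C does not determine every attribute — not a superkey.

No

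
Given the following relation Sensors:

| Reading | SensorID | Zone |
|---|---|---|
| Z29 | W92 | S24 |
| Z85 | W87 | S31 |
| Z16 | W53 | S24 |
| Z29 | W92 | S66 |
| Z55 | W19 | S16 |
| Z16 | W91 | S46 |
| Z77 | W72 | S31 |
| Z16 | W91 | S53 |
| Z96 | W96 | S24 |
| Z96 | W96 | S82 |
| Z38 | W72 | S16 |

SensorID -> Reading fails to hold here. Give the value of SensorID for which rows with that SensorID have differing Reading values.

W72

SensorID=W92: 2 rows → Reading = Z29, Z29 ✓
SensorID=W87: 1 row → Reading = Z85 ✓
SensorID=W53: 1 row → Reading = Z16 ✓
SensorID=W19: 1 row → Reading = Z55 ✓
SensorID=W91: 2 rows → Reading = Z16, Z16 ✓
SensorID=W72: 2 rows → Reading takes values {Z77, Z38} — violation
SensorID=W96: 2 rows → Reading = Z96, Z96 ✓
The only SensorID value with inconsistent Reading is SensorID=W72.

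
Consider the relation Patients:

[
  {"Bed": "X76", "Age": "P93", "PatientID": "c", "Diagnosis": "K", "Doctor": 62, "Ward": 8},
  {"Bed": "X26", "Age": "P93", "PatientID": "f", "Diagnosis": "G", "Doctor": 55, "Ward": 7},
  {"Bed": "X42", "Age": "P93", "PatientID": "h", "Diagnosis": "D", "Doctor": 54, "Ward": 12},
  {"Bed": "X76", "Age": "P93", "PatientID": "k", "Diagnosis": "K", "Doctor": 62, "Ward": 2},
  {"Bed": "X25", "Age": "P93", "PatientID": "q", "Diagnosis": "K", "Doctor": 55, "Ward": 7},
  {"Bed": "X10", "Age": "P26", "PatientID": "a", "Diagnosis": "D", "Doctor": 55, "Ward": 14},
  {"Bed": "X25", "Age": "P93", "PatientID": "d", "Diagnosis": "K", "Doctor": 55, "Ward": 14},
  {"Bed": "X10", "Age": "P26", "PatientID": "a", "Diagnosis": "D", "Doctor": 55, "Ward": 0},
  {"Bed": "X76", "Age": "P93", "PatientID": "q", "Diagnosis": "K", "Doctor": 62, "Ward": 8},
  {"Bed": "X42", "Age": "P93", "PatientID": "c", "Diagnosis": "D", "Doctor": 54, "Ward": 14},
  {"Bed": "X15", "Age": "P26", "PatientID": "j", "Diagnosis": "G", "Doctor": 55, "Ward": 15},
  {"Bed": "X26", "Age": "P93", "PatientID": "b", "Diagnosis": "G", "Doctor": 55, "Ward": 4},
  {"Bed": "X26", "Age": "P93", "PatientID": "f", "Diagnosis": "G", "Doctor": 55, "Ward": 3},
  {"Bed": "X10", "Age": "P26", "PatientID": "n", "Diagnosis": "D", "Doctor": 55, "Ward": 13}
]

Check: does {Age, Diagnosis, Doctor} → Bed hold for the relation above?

Yes

(Age=P93, Diagnosis=K, Doctor=62): 3 rows → Bed = X76, X76, X76 ✓
(Age=P93, Diagnosis=G, Doctor=55): 3 rows → Bed = X26, X26, X26 ✓
(Age=P93, Diagnosis=D, Doctor=54): 2 rows → Bed = X42, X42 ✓
(Age=P93, Diagnosis=K, Doctor=55): 2 rows → Bed = X25, X25 ✓
(Age=P26, Diagnosis=D, Doctor=55): 3 rows → Bed = X10, X10, X10 ✓
(Age=P26, Diagnosis=G, Doctor=55): 1 row → Bed = X15 ✓
Every {Age, Diagnosis, Doctor} value is associated with a single Bed value, so {Age, Diagnosis, Doctor} → Bed holds.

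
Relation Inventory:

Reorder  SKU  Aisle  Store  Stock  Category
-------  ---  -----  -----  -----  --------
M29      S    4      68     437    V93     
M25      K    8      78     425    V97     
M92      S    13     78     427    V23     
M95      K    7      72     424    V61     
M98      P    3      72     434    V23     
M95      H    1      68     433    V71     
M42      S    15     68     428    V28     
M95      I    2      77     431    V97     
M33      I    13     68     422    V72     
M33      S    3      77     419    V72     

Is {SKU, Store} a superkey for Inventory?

No

Two distinct rows share (SKU=S, Store=68), so {SKU, Store} does not determine every attribute — not a superkey.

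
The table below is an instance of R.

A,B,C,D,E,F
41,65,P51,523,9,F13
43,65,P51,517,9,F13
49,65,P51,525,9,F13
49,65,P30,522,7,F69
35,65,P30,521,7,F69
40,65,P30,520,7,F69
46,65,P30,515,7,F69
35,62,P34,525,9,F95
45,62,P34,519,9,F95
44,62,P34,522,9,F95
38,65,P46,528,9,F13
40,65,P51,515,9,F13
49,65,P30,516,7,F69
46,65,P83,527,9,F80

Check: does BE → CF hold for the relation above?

No

(B=65, E=9): 6 rows → {C,F} takes values {(P51, F13), (P46, F13), (P83, F80)} — violation
(B=65, E=7): 5 rows → {C,F} = (P30, F69), (P30, F69), (P30, F69), (P30, F69), (P30, F69) ✓
(B=62, E=9): 3 rows → {C,F} = (P34, F95), (P34, F95), (P34, F95) ✓
Two rows agree on BE but differ on CF, so BE → CF does not hold.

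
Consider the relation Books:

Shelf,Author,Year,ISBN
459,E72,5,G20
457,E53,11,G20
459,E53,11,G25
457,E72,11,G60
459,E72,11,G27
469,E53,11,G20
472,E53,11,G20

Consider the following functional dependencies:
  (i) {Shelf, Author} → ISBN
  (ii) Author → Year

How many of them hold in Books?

0

(i) {Shelf, Author} → ISBN: (Shelf=459, Author=E72): 2 rows → ISBN takes values {G20, G27} — violation — fails.
(ii) Author → Year: Author=E72: 3 rows → Year takes values {5, 11} — violation — fails.
None of the 2 dependencies hold.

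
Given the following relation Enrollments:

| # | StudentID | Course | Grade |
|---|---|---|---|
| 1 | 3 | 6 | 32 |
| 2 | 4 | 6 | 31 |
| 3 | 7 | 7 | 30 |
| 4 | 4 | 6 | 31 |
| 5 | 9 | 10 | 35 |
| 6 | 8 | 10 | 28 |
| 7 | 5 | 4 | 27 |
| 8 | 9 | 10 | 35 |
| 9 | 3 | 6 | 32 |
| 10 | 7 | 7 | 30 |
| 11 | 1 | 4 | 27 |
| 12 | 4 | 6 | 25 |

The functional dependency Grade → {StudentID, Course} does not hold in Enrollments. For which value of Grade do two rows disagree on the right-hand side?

Grade=32: rows 1, 9 → {StudentID,Course} = (3, 6), (3, 6) ✓
Grade=31: rows 2, 4 → {StudentID,Course} = (4, 6), (4, 6) ✓
Grade=30: rows 3, 10 → {StudentID,Course} = (7, 7), (7, 7) ✓
Grade=35: rows 5, 8 → {StudentID,Course} = (9, 10), (9, 10) ✓
Grade=28: row 6 → {StudentID,Course} = (8, 10) ✓
Grade=27: rows 7, 11 → {StudentID,Course} takes values {(5, 4), (1, 4)} — violation
Grade=25: row 12 → {StudentID,Course} = (4, 6) ✓
The only Grade value with inconsistent RHS is Grade=27.

27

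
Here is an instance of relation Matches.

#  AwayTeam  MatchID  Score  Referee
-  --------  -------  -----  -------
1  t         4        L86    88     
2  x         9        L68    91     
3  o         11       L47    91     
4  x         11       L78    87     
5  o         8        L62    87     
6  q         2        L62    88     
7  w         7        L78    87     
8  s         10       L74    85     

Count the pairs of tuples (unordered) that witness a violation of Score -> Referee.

Score=L78: all 2 rows agree on Referee — 0 pairs.
Score=L62: violating pairs (5,6) — 1 pair.

1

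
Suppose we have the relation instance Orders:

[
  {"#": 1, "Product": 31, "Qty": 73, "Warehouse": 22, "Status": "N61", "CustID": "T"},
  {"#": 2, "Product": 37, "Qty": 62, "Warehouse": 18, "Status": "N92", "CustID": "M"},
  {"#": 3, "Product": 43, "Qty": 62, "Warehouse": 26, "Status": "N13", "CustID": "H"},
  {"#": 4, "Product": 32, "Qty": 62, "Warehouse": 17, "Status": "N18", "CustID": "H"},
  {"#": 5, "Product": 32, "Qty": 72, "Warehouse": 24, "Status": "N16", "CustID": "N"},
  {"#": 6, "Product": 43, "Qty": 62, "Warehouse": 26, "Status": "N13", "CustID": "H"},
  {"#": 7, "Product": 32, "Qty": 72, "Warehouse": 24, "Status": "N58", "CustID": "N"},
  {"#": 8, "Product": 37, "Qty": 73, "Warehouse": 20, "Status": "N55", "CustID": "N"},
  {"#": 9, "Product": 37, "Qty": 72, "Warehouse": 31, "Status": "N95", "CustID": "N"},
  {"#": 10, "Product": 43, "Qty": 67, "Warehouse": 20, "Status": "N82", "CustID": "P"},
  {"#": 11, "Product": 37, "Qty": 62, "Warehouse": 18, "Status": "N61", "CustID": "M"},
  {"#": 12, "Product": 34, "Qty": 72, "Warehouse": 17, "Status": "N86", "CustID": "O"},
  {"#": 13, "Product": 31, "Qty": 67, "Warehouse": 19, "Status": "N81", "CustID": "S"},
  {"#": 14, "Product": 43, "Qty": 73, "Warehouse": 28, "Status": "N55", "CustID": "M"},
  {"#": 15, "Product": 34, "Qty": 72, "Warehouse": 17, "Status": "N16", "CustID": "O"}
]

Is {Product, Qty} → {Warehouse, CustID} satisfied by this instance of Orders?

Yes

(Product=31, Qty=73): row 1 → {Warehouse,CustID} = (22, T) ✓
(Product=37, Qty=62): rows 2, 11 → {Warehouse,CustID} = (18, M), (18, M) ✓
(Product=43, Qty=62): rows 3, 6 → {Warehouse,CustID} = (26, H), (26, H) ✓
(Product=32, Qty=62): row 4 → {Warehouse,CustID} = (17, H) ✓
(Product=32, Qty=72): rows 5, 7 → {Warehouse,CustID} = (24, N), (24, N) ✓
(Product=37, Qty=73): row 8 → {Warehouse,CustID} = (20, N) ✓
(Product=37, Qty=72): row 9 → {Warehouse,CustID} = (31, N) ✓
(Product=43, Qty=67): row 10 → {Warehouse,CustID} = (20, P) ✓
(Product=34, Qty=72): rows 12, 15 → {Warehouse,CustID} = (17, O), (17, O) ✓
(Product=31, Qty=67): row 13 → {Warehouse,CustID} = (19, S) ✓
(Product=43, Qty=73): row 14 → {Warehouse,CustID} = (28, M) ✓
Every {Product, Qty} value is associated with a single {Warehouse, CustID} value, so {Product, Qty} → {Warehouse, CustID} holds.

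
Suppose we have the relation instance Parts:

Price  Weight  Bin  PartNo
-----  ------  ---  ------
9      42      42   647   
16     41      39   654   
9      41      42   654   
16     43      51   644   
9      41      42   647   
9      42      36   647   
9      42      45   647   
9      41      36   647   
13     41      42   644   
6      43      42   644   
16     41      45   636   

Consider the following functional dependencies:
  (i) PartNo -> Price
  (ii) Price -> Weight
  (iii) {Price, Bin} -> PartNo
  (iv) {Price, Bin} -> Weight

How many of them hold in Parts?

(i) PartNo -> Price: PartNo=654: 2 rows → Price takes values {16, 9} — violation; PartNo=644: 3 rows → Price takes values {16, 13, 6} — violation — fails.
(ii) Price -> Weight: Price=9: 6 rows → Weight takes values {42, 41} — violation; Price=16: 3 rows → Weight takes values {41, 43} — violation — fails.
(iii) {Price, Bin} -> PartNo: (Price=9, Bin=42): 3 rows → PartNo takes values {647, 654} — violation — fails.
(iv) {Price, Bin} -> Weight: (Price=9, Bin=42): 3 rows → Weight takes values {42, 41} — violation; (Price=9, Bin=36): 2 rows → Weight takes values {42, 41} — violation — fails.
None of the 4 dependencies hold.

0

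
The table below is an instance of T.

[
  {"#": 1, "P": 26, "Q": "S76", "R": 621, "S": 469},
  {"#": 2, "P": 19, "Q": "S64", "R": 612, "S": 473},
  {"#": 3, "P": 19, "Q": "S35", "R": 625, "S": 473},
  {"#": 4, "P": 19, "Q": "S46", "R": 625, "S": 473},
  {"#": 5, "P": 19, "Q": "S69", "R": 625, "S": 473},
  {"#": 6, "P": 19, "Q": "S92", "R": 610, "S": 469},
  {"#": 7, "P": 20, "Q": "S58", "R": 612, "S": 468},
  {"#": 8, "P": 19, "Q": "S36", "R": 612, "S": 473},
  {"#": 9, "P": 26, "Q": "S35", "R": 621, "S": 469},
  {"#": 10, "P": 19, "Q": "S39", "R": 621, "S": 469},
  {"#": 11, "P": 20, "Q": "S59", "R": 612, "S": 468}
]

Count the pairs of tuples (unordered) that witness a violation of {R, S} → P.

(R=621, S=469): violating pairs (1,10), (9,10) — 2 pairs.
(R=612, S=473): all 2 rows agree on P — 0 pairs.
(R=625, S=473): all 3 rows agree on P — 0 pairs.
(R=612, S=468): all 2 rows agree on P — 0 pairs.

2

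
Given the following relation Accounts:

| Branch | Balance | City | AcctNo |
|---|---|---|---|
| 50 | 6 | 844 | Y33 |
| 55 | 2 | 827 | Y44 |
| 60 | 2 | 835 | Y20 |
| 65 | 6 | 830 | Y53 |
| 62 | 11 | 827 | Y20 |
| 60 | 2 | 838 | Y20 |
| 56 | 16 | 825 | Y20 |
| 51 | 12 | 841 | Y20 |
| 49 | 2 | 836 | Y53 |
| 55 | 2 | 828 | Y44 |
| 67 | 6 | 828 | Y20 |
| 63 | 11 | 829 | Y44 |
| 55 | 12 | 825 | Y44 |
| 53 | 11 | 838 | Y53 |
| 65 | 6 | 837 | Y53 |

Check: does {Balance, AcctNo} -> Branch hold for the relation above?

(Balance=6, AcctNo=Y33): 1 row → Branch = 50 ✓
(Balance=2, AcctNo=Y44): 2 rows → Branch = 55, 55 ✓
(Balance=2, AcctNo=Y20): 2 rows → Branch = 60, 60 ✓
(Balance=6, AcctNo=Y53): 2 rows → Branch = 65, 65 ✓
(Balance=11, AcctNo=Y20): 1 row → Branch = 62 ✓
(Balance=16, AcctNo=Y20): 1 row → Branch = 56 ✓
(Balance=12, AcctNo=Y20): 1 row → Branch = 51 ✓
(Balance=2, AcctNo=Y53): 1 row → Branch = 49 ✓
(Balance=6, AcctNo=Y20): 1 row → Branch = 67 ✓
(Balance=11, AcctNo=Y44): 1 row → Branch = 63 ✓
(Balance=12, AcctNo=Y44): 1 row → Branch = 55 ✓
(Balance=11, AcctNo=Y53): 1 row → Branch = 53 ✓
Every {Balance, AcctNo} value is associated with a single Branch value, so {Balance, AcctNo} -> Branch holds.

Yes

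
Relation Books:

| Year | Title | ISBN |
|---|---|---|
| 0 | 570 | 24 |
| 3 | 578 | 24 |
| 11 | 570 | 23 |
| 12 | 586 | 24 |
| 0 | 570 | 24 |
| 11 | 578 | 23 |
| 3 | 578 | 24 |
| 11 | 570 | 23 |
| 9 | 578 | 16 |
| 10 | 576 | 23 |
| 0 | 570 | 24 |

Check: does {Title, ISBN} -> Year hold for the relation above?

Yes

(Title=570, ISBN=24): 3 rows → Year = 0, 0, 0 ✓
(Title=578, ISBN=24): 2 rows → Year = 3, 3 ✓
(Title=570, ISBN=23): 2 rows → Year = 11, 11 ✓
(Title=586, ISBN=24): 1 row → Year = 12 ✓
(Title=578, ISBN=23): 1 row → Year = 11 ✓
(Title=578, ISBN=16): 1 row → Year = 9 ✓
(Title=576, ISBN=23): 1 row → Year = 10 ✓
Every {Title, ISBN} value is associated with a single Year value, so {Title, ISBN} -> Year holds.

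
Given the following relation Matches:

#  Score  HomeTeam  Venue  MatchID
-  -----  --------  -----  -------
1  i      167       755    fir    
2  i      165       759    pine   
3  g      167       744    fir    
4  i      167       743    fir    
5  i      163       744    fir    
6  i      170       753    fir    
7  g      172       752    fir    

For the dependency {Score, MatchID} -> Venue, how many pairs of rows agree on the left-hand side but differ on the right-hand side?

(Score=i, MatchID=fir): violating pairs (1,4), (1,5), (1,6), (4,5), (4,6), (5,6) — 6 pairs.
(Score=g, MatchID=fir): violating pairs (3,7) — 1 pair.

7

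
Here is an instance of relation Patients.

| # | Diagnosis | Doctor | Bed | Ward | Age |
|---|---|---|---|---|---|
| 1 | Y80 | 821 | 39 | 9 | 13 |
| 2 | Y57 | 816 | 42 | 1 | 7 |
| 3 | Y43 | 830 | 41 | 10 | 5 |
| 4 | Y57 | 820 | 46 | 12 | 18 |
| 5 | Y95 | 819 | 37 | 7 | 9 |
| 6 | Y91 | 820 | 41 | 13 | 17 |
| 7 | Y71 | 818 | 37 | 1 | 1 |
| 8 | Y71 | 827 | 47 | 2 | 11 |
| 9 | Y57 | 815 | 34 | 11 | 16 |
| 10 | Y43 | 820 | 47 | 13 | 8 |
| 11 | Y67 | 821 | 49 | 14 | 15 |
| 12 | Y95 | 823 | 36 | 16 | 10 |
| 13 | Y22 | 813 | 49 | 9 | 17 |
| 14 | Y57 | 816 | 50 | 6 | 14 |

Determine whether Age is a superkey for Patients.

No

Rows 6 and 13 have the same Age value Age=17 but are distinct tuples, so Age does not determine every attribute — not a superkey.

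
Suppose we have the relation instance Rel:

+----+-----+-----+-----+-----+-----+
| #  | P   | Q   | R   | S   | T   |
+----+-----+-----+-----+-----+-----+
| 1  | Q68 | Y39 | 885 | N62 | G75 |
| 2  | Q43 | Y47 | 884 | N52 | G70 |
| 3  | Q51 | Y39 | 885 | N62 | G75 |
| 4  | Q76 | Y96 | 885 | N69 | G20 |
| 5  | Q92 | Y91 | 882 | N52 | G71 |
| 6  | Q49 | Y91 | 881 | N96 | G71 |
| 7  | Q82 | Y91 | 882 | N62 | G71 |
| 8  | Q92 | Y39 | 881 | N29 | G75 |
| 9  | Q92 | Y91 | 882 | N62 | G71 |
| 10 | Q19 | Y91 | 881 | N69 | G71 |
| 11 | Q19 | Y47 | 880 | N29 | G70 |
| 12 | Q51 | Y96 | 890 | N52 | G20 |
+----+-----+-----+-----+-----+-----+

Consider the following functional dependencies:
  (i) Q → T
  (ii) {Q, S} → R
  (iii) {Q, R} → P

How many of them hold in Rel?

2

(i) Q → T: every LHS value maps to a single RHS value — holds.
(ii) {Q, S} → R: every LHS value maps to a single RHS value — holds.
(iii) {Q, R} → P: (Q=Y39, R=885): rows 1, 3 → P takes values {Q68, Q51} — violation; (Q=Y91, R=882): rows 5, 7, 9 → P takes values {Q92, Q82} — violation; (Q=Y91, R=881): rows 6, 10 → P takes values {Q49, Q19} — violation — fails.
2 of the 3 dependencies hold.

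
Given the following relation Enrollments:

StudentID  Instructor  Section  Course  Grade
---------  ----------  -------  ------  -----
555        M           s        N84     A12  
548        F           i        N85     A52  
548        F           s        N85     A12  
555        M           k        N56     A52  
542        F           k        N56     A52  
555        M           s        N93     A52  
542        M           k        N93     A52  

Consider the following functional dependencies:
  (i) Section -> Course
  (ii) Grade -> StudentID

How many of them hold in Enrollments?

(i) Section -> Course: Section=s: 3 rows → Course takes values {N84, N85, N93} — violation; Section=k: 3 rows → Course takes values {N56, N93} — violation — fails.
(ii) Grade -> StudentID: Grade=A12: 2 rows → StudentID takes values {555, 548} — violation; Grade=A52: 5 rows → StudentID takes values {548, 555, 542} — violation — fails.
None of the 2 dependencies hold.

0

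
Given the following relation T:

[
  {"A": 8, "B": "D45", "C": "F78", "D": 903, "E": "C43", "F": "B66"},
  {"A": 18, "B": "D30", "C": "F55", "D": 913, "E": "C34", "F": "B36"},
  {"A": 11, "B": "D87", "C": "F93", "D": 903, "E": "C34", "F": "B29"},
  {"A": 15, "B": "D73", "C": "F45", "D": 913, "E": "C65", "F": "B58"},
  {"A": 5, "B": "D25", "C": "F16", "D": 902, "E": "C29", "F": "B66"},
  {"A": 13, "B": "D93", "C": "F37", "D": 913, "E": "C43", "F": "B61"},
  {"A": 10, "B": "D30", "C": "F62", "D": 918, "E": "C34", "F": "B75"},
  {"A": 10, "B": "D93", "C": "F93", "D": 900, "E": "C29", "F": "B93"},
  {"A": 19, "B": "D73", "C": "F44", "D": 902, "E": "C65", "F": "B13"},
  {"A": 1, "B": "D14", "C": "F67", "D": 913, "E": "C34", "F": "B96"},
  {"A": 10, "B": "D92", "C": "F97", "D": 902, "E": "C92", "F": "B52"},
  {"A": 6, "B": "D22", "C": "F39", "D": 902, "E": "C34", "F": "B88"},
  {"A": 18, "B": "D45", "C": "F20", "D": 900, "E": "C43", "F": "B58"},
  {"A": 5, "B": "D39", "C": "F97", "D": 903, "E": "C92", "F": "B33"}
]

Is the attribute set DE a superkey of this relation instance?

No

Two distinct rows share (D=913, E=C34), so DE does not determine every attribute — not a superkey.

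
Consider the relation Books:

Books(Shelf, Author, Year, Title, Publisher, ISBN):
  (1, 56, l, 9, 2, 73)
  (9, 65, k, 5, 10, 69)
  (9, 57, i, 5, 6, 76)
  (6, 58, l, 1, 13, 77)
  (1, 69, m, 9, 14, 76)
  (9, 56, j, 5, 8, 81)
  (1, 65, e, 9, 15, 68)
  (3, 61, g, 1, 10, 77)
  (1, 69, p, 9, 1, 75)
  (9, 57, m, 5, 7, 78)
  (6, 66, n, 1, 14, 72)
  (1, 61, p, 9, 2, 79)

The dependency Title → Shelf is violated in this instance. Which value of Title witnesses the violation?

1

Title=9: 5 rows → Shelf = 1, 1, 1, 1, 1 ✓
Title=5: 4 rows → Shelf = 9, 9, 9, 9 ✓
Title=1: 3 rows → Shelf takes values {6, 3} — violation
The only Title value with inconsistent Shelf is Title=1.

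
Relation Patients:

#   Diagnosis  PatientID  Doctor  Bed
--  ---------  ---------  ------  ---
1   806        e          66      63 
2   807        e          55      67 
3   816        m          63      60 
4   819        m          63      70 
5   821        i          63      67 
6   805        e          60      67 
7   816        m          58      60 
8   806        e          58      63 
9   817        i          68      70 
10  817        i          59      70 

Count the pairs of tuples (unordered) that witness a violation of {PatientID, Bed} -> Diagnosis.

1

(PatientID=e, Bed=63): all 2 rows agree on Diagnosis — 0 pairs.
(PatientID=e, Bed=67): violating pairs (2,6) — 1 pair.
(PatientID=m, Bed=60): all 2 rows agree on Diagnosis — 0 pairs.
(PatientID=i, Bed=70): all 2 rows agree on Diagnosis — 0 pairs.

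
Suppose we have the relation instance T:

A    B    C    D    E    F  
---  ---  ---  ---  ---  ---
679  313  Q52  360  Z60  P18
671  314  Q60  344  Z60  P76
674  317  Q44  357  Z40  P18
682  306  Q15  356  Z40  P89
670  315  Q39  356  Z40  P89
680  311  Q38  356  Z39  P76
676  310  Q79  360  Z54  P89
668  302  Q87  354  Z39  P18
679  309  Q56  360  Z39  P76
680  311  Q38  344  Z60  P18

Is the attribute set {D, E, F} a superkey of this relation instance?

No

Two distinct rows share (D=356, E=Z40, F=P89), so {D, E, F} does not determine every attribute — not a superkey.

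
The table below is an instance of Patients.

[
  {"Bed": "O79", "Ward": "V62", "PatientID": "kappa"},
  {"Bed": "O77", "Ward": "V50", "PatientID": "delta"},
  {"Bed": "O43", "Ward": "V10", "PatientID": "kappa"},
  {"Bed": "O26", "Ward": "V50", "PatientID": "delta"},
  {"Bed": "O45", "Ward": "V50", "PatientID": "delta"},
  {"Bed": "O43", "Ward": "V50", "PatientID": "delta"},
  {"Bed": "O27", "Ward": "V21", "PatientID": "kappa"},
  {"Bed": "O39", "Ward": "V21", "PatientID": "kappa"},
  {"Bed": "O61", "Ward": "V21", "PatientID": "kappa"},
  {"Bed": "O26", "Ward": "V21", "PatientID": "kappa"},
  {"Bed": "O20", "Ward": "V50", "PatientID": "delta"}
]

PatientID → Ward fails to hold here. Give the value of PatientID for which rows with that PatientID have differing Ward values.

PatientID=kappa: 6 rows → Ward takes values {V62, V10, V21} — violation
PatientID=delta: 5 rows → Ward = V50, V50, V50, V50, V50 ✓
The only PatientID value with inconsistent Ward is PatientID=kappa.

kappa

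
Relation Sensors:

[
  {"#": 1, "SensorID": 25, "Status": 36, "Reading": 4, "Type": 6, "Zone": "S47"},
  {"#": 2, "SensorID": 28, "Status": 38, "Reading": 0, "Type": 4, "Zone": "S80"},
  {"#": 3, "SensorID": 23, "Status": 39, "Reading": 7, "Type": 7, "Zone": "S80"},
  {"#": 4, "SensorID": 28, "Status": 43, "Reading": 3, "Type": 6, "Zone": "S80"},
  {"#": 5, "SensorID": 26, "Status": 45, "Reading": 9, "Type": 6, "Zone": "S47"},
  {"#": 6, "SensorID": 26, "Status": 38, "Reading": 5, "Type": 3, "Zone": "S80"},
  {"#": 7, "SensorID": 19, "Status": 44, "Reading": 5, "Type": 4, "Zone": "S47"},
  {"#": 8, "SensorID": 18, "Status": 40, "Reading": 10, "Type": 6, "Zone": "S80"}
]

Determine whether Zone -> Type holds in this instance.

Zone=S47: rows 1, 5, 7 → Type takes values {6, 4} — violation
Zone=S80: rows 2, 3, 4, 6, 8 → Type takes values {4, 7, 6, 3} — violation
Two rows agree on Zone but differ on Type, so Zone -> Type does not hold.

No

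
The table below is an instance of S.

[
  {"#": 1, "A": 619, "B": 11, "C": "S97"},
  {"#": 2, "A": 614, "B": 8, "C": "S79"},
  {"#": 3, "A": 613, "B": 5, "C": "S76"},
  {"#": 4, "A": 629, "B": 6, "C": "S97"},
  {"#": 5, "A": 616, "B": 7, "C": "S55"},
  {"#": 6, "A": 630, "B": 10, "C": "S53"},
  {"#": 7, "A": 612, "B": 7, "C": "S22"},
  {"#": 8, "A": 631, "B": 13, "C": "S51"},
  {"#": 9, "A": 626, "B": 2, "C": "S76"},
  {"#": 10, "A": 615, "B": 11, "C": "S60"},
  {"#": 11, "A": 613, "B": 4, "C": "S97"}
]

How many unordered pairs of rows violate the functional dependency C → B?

4

C=S97: violating pairs (1,4), (1,11), (4,11) — 3 pairs.
C=S76: violating pairs (3,9) — 1 pair.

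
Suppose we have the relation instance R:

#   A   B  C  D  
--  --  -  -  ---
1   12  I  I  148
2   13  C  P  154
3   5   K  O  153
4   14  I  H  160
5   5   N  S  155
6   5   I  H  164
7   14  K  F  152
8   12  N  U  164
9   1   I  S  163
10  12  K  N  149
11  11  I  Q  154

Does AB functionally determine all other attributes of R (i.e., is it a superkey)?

Yes

All 11 rows have distinct AB values, so AB → (all attributes) holds and AB is a superkey.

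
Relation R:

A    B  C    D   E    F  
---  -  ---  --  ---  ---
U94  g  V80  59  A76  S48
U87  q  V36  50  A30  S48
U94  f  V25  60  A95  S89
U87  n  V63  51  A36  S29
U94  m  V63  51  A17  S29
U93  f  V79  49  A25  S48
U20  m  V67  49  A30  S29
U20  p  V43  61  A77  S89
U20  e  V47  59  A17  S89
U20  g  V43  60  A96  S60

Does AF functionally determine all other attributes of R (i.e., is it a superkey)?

No

Two distinct rows share (A=U20, F=S89), so AF does not determine every attribute — not a superkey.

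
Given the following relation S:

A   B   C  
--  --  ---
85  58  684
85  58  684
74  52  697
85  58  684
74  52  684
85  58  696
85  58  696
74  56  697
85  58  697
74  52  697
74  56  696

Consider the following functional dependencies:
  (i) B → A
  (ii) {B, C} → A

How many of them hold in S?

(i) B → A: every LHS value maps to a single RHS value — holds.
(ii) {B, C} → A: every LHS value maps to a single RHS value — holds.
2 of the 2 dependencies hold.

2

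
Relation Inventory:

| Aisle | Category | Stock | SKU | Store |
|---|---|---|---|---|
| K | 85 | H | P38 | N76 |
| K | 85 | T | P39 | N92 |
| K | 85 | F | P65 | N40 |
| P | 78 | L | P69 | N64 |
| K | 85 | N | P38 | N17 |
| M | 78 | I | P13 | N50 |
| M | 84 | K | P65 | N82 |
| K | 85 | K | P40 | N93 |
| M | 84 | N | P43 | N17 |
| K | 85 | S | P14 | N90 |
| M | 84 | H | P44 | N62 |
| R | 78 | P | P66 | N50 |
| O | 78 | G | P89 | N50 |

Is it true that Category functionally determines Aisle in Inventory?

Category=85: 6 rows → Aisle = K, K, K, K, K, K ✓
Category=78: 4 rows → Aisle takes values {P, M, R, O} — violation
Category=84: 3 rows → Aisle = M, M, M ✓
Two rows agree on Category but differ on Aisle, so Category → Aisle does not hold.

No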